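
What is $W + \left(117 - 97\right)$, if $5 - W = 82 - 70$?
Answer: $13$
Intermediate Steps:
$W = -7$ ($W = 5 - \left(82 - 70\right) = 5 - 12 = -7$)
$W + \left(117 - 97\right) = -7 + \left(117 - 97\right) = -7 + 20 = 13$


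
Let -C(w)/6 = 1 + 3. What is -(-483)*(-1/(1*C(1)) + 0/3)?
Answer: 161/8 ≈ 20.125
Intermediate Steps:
C(w) = -24 (C(w) = -6*(1 + 3) = -6*4 = -24)
-(-483)*(-1/(1*C(1)) + 0/3) = -(-483)*(-1/(1*(-24)) + 0/3) = -(-483)*(-1/(-24) + 0*(⅓)) = -(-483)*(-1*(-1/24) + 0) = -(-483)*(1/24 + 0) = -(-483)/24 = -161*(-⅛) = 161/8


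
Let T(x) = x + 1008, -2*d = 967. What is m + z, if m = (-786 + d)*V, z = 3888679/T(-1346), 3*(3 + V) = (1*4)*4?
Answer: -7334837/507 ≈ -14467.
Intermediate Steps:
d = -967/2 (d = -½*967 = -967/2 ≈ -483.50)
T(x) = 1008 + x
V = 7/3 (V = -3 + ((1*4)*4)/3 = -3 + (4*4)/3 = -3 + (⅓)*16 = -3 + 16/3 = 7/3 ≈ 2.3333)
z = -3888679/338 (z = 3888679/(1008 - 1346) = 3888679/(-338) = 3888679*(-1/338) = -3888679/338 ≈ -11505.)
m = -17773/6 (m = (-786 - 967/2)*(7/3) = -2539/2*7/3 = -17773/6 ≈ -2962.2)
m + z = -17773/6 - 3888679/338 = -7334837/507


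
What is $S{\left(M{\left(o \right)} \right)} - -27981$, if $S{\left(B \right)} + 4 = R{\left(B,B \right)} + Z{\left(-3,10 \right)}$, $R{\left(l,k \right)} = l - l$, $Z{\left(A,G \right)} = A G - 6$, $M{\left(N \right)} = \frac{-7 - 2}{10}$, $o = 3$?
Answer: $27941$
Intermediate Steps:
$M{\left(N \right)} = - \frac{9}{10}$ ($M{\left(N \right)} = \left(-7 - 2\right) \frac{1}{10} = \left(-9\right) \frac{1}{10} = - \frac{9}{10}$)
$Z{\left(A,G \right)} = -6 + A G$
$R{\left(l,k \right)} = 0$
$S{\left(B \right)} = -40$ ($S{\left(B \right)} = -4 + \left(0 - 36\right) = -4 - 36 = -40$)
$S{\left(M{\left(o \right)} \right)} - -27981 = -40 - -27981 = -40 + 27981 = 27941$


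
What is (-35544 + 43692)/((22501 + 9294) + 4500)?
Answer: 1164/5185 ≈ 0.22449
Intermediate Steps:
(-35544 + 43692)/((22501 + 9294) + 4500) = 8148/(31795 + 4500) = 8148/36295 = 8148*(1/36295) = 1164/5185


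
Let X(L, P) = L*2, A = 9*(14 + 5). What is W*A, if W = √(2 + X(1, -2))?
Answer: 342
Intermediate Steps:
A = 171 (A = 9*19 = 171)
X(L, P) = 2*L
W = 2 (W = √(2 + 2*1) = √(2 + 2) = √4 = 2)
W*A = 2*171 = 342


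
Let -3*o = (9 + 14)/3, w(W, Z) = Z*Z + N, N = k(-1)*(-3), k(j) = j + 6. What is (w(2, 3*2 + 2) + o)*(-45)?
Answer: -2090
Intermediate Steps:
k(j) = 6 + j
N = -15 (N = (6 - 1)*(-3) = 5*(-3) = -15)
w(W, Z) = -15 + Z² (w(W, Z) = Z*Z - 15 = Z² - 15 = -15 + Z²)
o = -23/9 (o = -(9 + 14)/(3*3) = -23/(3*3) = -⅓*23/3 = -23/9 ≈ -2.5556)
(w(2, 3*2 + 2) + o)*(-45) = ((-15 + (3*2 + 2)²) - 23/9)*(-45) = ((-15 + (6 + 2)²) - 23/9)*(-45) = ((-15 + 8²) - 23/9)*(-45) = ((-15 + 64) - 23/9)*(-45) = (49 - 23/9)*(-45) = (418/9)*(-45) = -2090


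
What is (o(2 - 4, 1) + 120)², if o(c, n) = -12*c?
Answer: 20736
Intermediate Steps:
(o(2 - 4, 1) + 120)² = (-12*(2 - 4) + 120)² = (-12*(-2) + 120)² = (24 + 120)² = 144² = 20736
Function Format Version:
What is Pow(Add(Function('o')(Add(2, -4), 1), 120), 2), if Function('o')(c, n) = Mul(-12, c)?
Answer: 20736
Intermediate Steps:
Pow(Add(Function('o')(Add(2, -4), 1), 120), 2) = Pow(Add(Mul(-12, Add(2, -4)), 120), 2) = Pow(Add(Mul(-12, -2), 120), 2) = Pow(Add(24, 120), 2) = Pow(144, 2) = 20736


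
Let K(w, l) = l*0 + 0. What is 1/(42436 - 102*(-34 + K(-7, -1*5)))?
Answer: 1/45904 ≈ 2.1785e-5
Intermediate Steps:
K(w, l) = 0 (K(w, l) = 0 + 0 = 0)
1/(42436 - 102*(-34 + K(-7, -1*5))) = 1/(42436 - 102*(-34 + 0)) = 1/(42436 - 102*(-34)) = 1/(42436 + 3468) = 1/45904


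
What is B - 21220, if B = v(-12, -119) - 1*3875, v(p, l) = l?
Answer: -25214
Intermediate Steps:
B = -3994 (B = -119 - 1*3875 = -119 - 3875 = -3994)
B - 21220 = -3994 - 21220 = -25214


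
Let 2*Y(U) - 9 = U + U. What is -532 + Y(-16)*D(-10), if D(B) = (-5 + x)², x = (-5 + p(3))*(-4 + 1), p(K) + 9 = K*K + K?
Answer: -1087/2 ≈ -543.50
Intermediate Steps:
p(K) = -9 + K + K² (p(K) = -9 + (K*K + K) = -9 + (K² + K) = -9 + (K + K²) = -9 + K + K²)
Y(U) = 9/2 + U (Y(U) = 9/2 + (U + U)/2 = 9/2 + (2*U)/2 = 9/2 + U)
x = 6 (x = (-5 + (-9 + 3 + 3²))*(-4 + 1) = (-5 + (-9 + 3 + 9))*(-3) = (-5 + 3)*(-3) = -2*(-3) = 6)
D(B) = 1 (D(B) = (-5 + 6)² = 1² = 1)
-532 + Y(-16)*D(-10) = -532 + (9/2 - 16)*1 = -532 - 23/2*1 = -532 - 23/2 = -1087/2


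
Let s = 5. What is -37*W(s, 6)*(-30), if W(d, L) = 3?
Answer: 3330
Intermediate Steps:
-37*W(s, 6)*(-30) = -37*3*(-30) = -111*(-30) = 3330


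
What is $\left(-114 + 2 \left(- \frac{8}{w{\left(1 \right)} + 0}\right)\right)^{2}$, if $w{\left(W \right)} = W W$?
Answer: $16900$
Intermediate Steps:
$w{\left(W \right)} = W^{2}$
$\left(-114 + 2 \left(- \frac{8}{w{\left(1 \right)} + 0}\right)\right)^{2} = \left(-114 + 2 \left(- \frac{8}{1^{2} + 0}\right)\right)^{2} = \left(-114 + 2 \left(- \frac{8}{1 + 0}\right)\right)^{2} = \left(-114 + 2 \left(- \frac{8}{1}\right)\right)^{2} = \left(-114 + 2 \left(\left(-8\right) 1\right)\right)^{2} = \left(-114 + 2 \left(-8\right)\right)^{2} = \left(-114 - 16\right)^{2} = \left(-130\right)^{2} = 16900$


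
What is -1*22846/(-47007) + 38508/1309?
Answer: 1840050970/61532163 ≈ 29.904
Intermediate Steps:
-1*22846/(-47007) + 38508/1309 = -22846*(-1/47007) + 38508*(1/1309) = 22846/47007 + 38508/1309 = 1840050970/61532163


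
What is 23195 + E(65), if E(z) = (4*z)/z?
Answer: 23199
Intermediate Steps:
E(z) = 4
23195 + E(65) = 23195 + 4 = 23199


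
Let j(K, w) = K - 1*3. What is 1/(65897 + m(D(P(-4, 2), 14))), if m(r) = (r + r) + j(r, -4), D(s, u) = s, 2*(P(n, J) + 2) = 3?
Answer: 2/131785 ≈ 1.5176e-5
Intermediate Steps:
P(n, J) = -½ (P(n, J) = -2 + (½)*3 = -2 + 3/2 = -½)
j(K, w) = -3 + K (j(K, w) = K - 3 = -3 + K)
m(r) = -3 + 3*r (m(r) = (r + r) + (-3 + r) = 2*r + (-3 + r) = -3 + 3*r)
1/(65897 + m(D(P(-4, 2), 14))) = 1/(65897 + (-3 + 3*(-½))) = 1/(65897 + (-3 - 3/2)) = 1/(65897 - 9/2) = 1/(131785/2) = 2/131785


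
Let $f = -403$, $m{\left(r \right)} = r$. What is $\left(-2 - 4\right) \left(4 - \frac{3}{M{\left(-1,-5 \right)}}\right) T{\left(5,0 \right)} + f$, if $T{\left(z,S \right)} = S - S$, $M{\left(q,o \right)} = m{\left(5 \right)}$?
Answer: $-403$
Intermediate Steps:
$M{\left(q,o \right)} = 5$
$T{\left(z,S \right)} = 0$
$\left(-2 - 4\right) \left(4 - \frac{3}{M{\left(-1,-5 \right)}}\right) T{\left(5,0 \right)} + f = \left(-2 - 4\right) \left(4 - \frac{3}{5}\right) 0 - 403 = - 6 \left(4 - \frac{3}{5}\right) 0 - 403 = \left(-6\right) \frac{17}{5} \cdot 0 - 403 = \left(- \frac{102}{5}\right) 0 - 403 = 0 - 403 = -403$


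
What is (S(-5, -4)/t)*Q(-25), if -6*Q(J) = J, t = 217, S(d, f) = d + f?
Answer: -75/434 ≈ -0.17281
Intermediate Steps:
Q(J) = -J/6
(S(-5, -4)/t)*Q(-25) = ((-5 - 4)/217)*(-⅙*(-25)) = -9*1/217*(25/6) = -9/217*25/6 = -75/434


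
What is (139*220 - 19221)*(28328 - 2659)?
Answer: 291574171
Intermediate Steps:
(139*220 - 19221)*(28328 - 2659) = (30580 - 19221)*25669 = 11359*25669 = 291574171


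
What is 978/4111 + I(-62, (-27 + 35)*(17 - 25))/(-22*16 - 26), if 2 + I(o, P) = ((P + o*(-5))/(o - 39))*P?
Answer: -13277539/78474879 ≈ -0.16919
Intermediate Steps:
I(o, P) = -2 + P*(P - 5*o)/(-39 + o) (I(o, P) = -2 + ((P + o*(-5))/(o - 39))*P = -2 + ((P - 5*o)/(-39 + o))*P = -2 + P*(P - 5*o)/(-39 + o))
978/4111 + I(-62, (-27 + 35)*(17 - 25))/(-22*16 - 26) = 978/4111 + ((78 + ((-27 + 35)*(17 - 25))**2 - 2*(-62) - 5*(-27 + 35)*(17 - 25)*(-62))/(-39 - 62))/(-22*16 - 26) = 978*(1/4111) + ((78 + (8*(-8))**2 + 124 - 5*8*(-8)*(-62))/(-101))/(-352 - 26) = 978/4111 - (78 + (-64)**2 + 124 - 5*(-64)*(-62))/101/(-378) = 978/4111 - (78 + 4096 + 124 - 19840)/101*(-1/378) = 978/4111 - 1/101*(-15542)*(-1/378) = 978/4111 + (15542/101)*(-1/378) = 978/4111 - 7771/19089 = -13277539/78474879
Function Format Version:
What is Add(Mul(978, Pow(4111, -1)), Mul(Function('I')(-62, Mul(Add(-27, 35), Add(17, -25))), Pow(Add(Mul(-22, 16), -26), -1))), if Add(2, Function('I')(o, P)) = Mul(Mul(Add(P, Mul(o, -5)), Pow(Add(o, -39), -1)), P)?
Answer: Rational(-13277539, 78474879) ≈ -0.16919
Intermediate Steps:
Function('I')(o, P) = Add(-2, Mul(P, Pow(Add(-39, o), -1), Add(P, Mul(-5, o)))) (Function('I')(o, P) = Add(-2, Mul(Mul(Add(P, Mul(o, -5)), Pow(Add(o, -39), -1)), P)) = Add(-2, Mul(Mul(Add(P, Mul(-5, o)), Pow(Add(-39, o), -1)), P)) = Add(-2, Mul(Mul(Pow(Add(-39, o), -1), Add(P, Mul(-5, o))), P)) = Add(-2, Mul(P, Pow(Add(-39, o), -1), Add(P, Mul(-5, o)))))
Add(Mul(978, Pow(4111, -1)), Mul(Function('I')(-62, Mul(Add(-27, 35), Add(17, -25))), Pow(Add(Mul(-22, 16), -26), -1))) = Add(Mul(978, Pow(4111, -1)), Mul(Mul(Pow(Add(-39, -62), -1), Add(78, Pow(Mul(Add(-27, 35), Add(17, -25)), 2), Mul(-2, -62), Mul(-5, Mul(Add(-27, 35), Add(17, -25)), -62))), Pow(Add(Mul(-22, 16), -26), -1))) = Add(Mul(978, Rational(1, 4111)), Mul(Mul(Pow(-101, -1), Add(78, Pow(Mul(8, -8), 2), 124, Mul(-5, Mul(8, -8), -62))), Pow(Add(-352, -26), -1))) = Add(Rational(978, 4111), Mul(Mul(Rational(-1, 101), Add(78, Pow(-64, 2), 124, Mul(-5, -64, -62))), Pow(-378, -1))) = Add(Rational(978, 4111), Mul(Mul(Rational(-1, 101), Add(78, 4096, 124, -19840)), Rational(-1, 378))) = Add(Rational(978, 4111), Mul(Mul(Rational(-1, 101), -15542), Rational(-1, 378))) = Add(Rational(978, 4111), Mul(Rational(15542, 101), Rational(-1, 378))) = Add(Rational(978, 4111), Rational(-7771, 19089)) = Rational(-13277539, 78474879)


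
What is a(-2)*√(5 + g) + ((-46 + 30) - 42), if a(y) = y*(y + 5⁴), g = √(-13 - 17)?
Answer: -58 - 1246*√(5 + I*√30) ≈ -3162.5 - 1369.5*I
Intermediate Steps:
g = I*√30 (g = √(-30) = I*√30 ≈ 5.4772*I)
a(y) = y*(625 + y) (a(y) = y*(y + 625) = y*(625 + y))
a(-2)*√(5 + g) + ((-46 + 30) - 42) = (-2*(625 - 2))*√(5 + I*√30) + ((-46 + 30) - 42) = (-2*623)*√(5 + I*√30) + (-16 - 42) = -1246*√(5 + I*√30) - 58 = -58 - 1246*√(5 + I*√30)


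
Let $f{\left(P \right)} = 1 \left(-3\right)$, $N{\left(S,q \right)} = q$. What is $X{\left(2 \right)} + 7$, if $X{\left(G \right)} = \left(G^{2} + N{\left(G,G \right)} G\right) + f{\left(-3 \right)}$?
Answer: $12$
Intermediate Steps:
$f{\left(P \right)} = -3$
$X{\left(G \right)} = -3 + 2 G^{2}$ ($X{\left(G \right)} = \left(G^{2} + G G\right) - 3 = \left(G^{2} + G^{2}\right) - 3 = 2 G^{2} - 3 = -3 + 2 G^{2}$)
$X{\left(2 \right)} + 7 = \left(-3 + 2 \cdot 2^{2}\right) + 7 = \left(-3 + 2 \cdot 4\right) + 7 = \left(-3 + 8\right) + 7 = 5 + 7 = 12$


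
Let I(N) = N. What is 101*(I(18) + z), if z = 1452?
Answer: 148470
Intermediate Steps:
101*(I(18) + z) = 101*(18 + 1452) = 101*1470 = 148470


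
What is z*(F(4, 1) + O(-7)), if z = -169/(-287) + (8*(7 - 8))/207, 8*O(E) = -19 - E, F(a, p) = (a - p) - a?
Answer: -163435/118818 ≈ -1.3755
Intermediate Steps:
F(a, p) = -p
O(E) = -19/8 - E/8 (O(E) = (-19 - E)/8 = -19/8 - E/8)
z = 32687/59409 (z = -169*(-1/287) + (8*(-1))*(1/207) = 169/287 - 8*1/207 = 169/287 - 8/207 = 32687/59409 ≈ 0.55020)
z*(F(4, 1) + O(-7)) = 32687*(-1*1 + (-19/8 - ⅛*(-7)))/59409 = 32687*(-1 + (-19/8 + 7/8))/59409 = 32687*(-1 - 3/2)/59409 = (32687/59409)*(-5/2) = -163435/118818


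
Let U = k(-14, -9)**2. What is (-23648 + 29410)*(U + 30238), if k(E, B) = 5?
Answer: 174375406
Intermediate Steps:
U = 25 (U = 5**2 = 25)
(-23648 + 29410)*(U + 30238) = (-23648 + 29410)*(25 + 30238) = 5762*30263 = 174375406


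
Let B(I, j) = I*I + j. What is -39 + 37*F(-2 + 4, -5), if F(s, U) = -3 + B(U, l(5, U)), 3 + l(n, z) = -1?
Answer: 627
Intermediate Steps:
l(n, z) = -4 (l(n, z) = -3 - 1 = -4)
B(I, j) = j + I² (B(I, j) = I² + j = j + I²)
F(s, U) = -7 + U² (F(s, U) = -3 + (-4 + U²) = -7 + U²)
-39 + 37*F(-2 + 4, -5) = -39 + 37*(-7 + (-5)²) = -39 + 37*(-7 + 25) = -39 + 37*18 = -39 + 666 = 627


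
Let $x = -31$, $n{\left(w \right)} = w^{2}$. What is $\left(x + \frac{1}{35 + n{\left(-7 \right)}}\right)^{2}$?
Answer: $\frac{6775609}{7056} \approx 960.26$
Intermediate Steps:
$\left(x + \frac{1}{35 + n{\left(-7 \right)}}\right)^{2} = \left(-31 + \frac{1}{35 + \left(-7\right)^{2}}\right)^{2} = \left(-31 + \frac{1}{35 + 49}\right)^{2} = \left(-31 + \frac{1}{84}\right)^{2} = \left(- \frac{2603}{84}\right)^{2} = \frac{6775609}{7056}$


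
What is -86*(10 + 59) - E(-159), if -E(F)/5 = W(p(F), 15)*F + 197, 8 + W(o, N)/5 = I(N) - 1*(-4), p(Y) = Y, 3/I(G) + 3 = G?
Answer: 39829/4 ≈ 9957.3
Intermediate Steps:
I(G) = 3/(-3 + G)
W(o, N) = -20 + 15/(-3 + N) (W(o, N) = -40 + 5*(3/(-3 + N) - 1*(-4)) = -40 + 5*(3/(-3 + N) + 4) = -40 + 5*(4 + 3/(-3 + N)) = -40 + (20 + 15/(-3 + N)) = -20 + 15/(-3 + N))
E(F) = -985 + 375*F/4 (E(F) = -5*((5*(15 - 4*15)/(-3 + 15))*F + 197) = -5*((5*(15 - 60)/12)*F + 197) = -5*((5*(1/12)*(-45))*F + 197) = -5*(-75*F/4 + 197) = -5*(197 - 75*F/4) = -985 + 375*F/4)
-86*(10 + 59) - E(-159) = -86*(10 + 59) - (-985 + (375/4)*(-159)) = -86*69 - (-985 - 59625/4) = -5934 - 1*(-63565/4) = -5934 + 63565/4 = 39829/4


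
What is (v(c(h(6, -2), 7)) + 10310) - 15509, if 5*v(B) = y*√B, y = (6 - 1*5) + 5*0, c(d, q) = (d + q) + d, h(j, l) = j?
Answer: -5199 + √19/5 ≈ -5198.1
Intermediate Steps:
c(d, q) = q + 2*d
y = 1 (y = (6 - 5) + 0 = 1 + 0 = 1)
v(B) = √B/5 (v(B) = (1*√B)/5 = √B/5)
(v(c(h(6, -2), 7)) + 10310) - 15509 = (√(7 + 2*6)/5 + 10310) - 15509 = (√(7 + 12)/5 + 10310) - 15509 = (√19/5 + 10310) - 15509 = (10310 + √19/5) - 15509 = -5199 + √19/5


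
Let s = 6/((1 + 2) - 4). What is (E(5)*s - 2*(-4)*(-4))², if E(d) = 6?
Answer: 4624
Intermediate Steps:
s = -6 (s = 6/(3 - 4) = 6/(-1) = 6*(-1) = -6)
(E(5)*s - 2*(-4)*(-4))² = (6*(-6) - 2*(-4)*(-4))² = (-36 + 8*(-4))² = (-36 - 32)² = (-68)² = 4624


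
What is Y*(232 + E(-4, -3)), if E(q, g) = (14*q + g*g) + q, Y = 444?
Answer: 80364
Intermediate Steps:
E(q, g) = g² + 15*q (E(q, g) = (14*q + g²) + q = (g² + 14*q) + q = g² + 15*q)
Y*(232 + E(-4, -3)) = 444*(232 + ((-3)² + 15*(-4))) = 444*(232 + (9 - 60)) = 444*(232 - 51) = 444*181 = 80364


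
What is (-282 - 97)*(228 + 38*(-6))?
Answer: 0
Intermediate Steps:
(-282 - 97)*(228 + 38*(-6)) = -379*(228 - 228) = -379*0 = 0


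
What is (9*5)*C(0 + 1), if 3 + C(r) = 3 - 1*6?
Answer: -270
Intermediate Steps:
C(r) = -6 (C(r) = -3 + (3 - 1*6) = -3 + (3 - 6) = -3 - 3 = -6)
(9*5)*C(0 + 1) = (9*5)*(-6) = 45*(-6) = -270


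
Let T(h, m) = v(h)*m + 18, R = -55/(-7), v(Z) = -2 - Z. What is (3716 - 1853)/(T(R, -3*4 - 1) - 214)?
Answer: -13041/475 ≈ -27.455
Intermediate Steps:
R = 55/7 (R = -55*(-⅐) = 55/7 ≈ 7.8571)
T(h, m) = 18 + m*(-2 - h) (T(h, m) = (-2 - h)*m + 18 = m*(-2 - h) + 18 = 18 + m*(-2 - h))
(3716 - 1853)/(T(R, -3*4 - 1) - 214) = (3716 - 1853)/((18 - (-3*4 - 1)*(2 + 55/7)) - 214) = 1863/((18 - 1*(-12 - 1)*69/7) - 214) = 1863/((18 - 1*(-13)*69/7) - 214) = 1863/((18 + 897/7) - 214) = 1863/(1023/7 - 214) = 1863/(-475/7) = 1863*(-7/475) = -13041/475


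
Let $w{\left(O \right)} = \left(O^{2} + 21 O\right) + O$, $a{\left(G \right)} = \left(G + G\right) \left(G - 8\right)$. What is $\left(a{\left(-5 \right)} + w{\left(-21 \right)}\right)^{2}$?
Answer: $11881$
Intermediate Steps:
$a{\left(G \right)} = 2 G \left(-8 + G\right)$
$w{\left(O \right)} = O^{2} + 22 O$
$\left(a{\left(-5 \right)} + w{\left(-21 \right)}\right)^{2} = \left(2 \left(-5\right) \left(-8 - 5\right) - 21 \left(22 - 21\right)\right)^{2} = \left(2 \left(-5\right) \left(-13\right) - 21\right)^{2} = \left(130 - 21\right)^{2} = 109^{2} = 11881$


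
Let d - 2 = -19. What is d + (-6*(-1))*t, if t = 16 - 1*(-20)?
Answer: 199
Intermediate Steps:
d = -17 (d = 2 - 19 = -17)
t = 36 (t = 16 + 20 = 36)
d + (-6*(-1))*t = -17 - 6*(-1)*36 = -17 + 6*36 = -17 + 216 = 199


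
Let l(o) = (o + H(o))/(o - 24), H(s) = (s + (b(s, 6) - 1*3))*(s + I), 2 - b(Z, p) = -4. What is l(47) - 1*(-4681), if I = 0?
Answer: 110060/23 ≈ 4785.2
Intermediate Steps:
b(Z, p) = 6 (b(Z, p) = 2 - 1*(-4) = 2 + 4 = 6)
H(s) = s*(3 + s) (H(s) = (s + (6 - 1*3))*(s + 0) = (s + (6 - 3))*s = (s + 3)*s = (3 + s)*s = s*(3 + s))
l(o) = (o + o*(3 + o))/(-24 + o) (l(o) = (o + o*(3 + o))/(o - 24) = (o + o*(3 + o))/(-24 + o))
l(47) - 1*(-4681) = 47*(4 + 47)/(-24 + 47) - 1*(-4681) = 47*51/23 + 4681 = 47*(1/23)*51 + 4681 = 2397/23 + 4681 = 110060/23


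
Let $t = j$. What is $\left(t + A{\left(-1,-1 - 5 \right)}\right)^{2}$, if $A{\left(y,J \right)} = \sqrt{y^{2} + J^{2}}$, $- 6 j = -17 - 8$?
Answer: $\frac{1957}{36} + \frac{25 \sqrt{37}}{3} \approx 105.05$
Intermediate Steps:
$j = \frac{25}{6}$ ($j = - \frac{-17 - 8}{6} = \left(- \frac{1}{6}\right) \left(-25\right) = \frac{25}{6} \approx 4.1667$)
$t = \frac{25}{6} \approx 4.1667$
$A{\left(y,J \right)} = \sqrt{J^{2} + y^{2}}$
$\left(t + A{\left(-1,-1 - 5 \right)}\right)^{2} = \left(\frac{25}{6} + \sqrt{\left(-1 - 5\right)^{2} + \left(-1\right)^{2}}\right)^{2} = \left(\frac{25}{6} + \sqrt{\left(-6\right)^{2} + 1}\right)^{2} = \left(\frac{25}{6} + \sqrt{36 + 1}\right)^{2} = \left(\frac{25}{6} + \sqrt{37}\right)^{2}$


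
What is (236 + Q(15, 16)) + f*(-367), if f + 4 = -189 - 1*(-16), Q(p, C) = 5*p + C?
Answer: 65286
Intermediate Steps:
Q(p, C) = C + 5*p
f = -177 (f = -4 + (-189 - 1*(-16)) = -4 + (-189 + 16) = -4 - 173 = -177)
(236 + Q(15, 16)) + f*(-367) = (236 + (16 + 5*15)) - 177*(-367) = (236 + (16 + 75)) + 64959 = (236 + 91) + 64959 = 327 + 64959 = 65286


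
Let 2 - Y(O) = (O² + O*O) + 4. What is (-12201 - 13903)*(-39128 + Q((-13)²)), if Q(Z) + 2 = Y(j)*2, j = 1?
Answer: 1021658352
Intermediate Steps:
Y(O) = -2 - 2*O² (Y(O) = 2 - ((O² + O*O) + 4) = 2 - ((O² + O²) + 4) = 2 - (2*O² + 4) = 2 - (4 + 2*O²) = 2 + (-4 - 2*O²) = -2 - 2*O²)
Q(Z) = -10 (Q(Z) = -2 + (-2 - 2*1²)*2 = -2 + (-2 - 2*1)*2 = -2 + (-2 - 2)*2 = -2 - 4*2 = -2 - 8 = -10)
(-12201 - 13903)*(-39128 + Q((-13)²)) = (-12201 - 13903)*(-39128 - 10) = -26104*(-39138) = 1021658352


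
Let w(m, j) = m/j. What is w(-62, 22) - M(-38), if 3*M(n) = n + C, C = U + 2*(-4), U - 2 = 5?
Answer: 112/11 ≈ 10.182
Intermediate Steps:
U = 7 (U = 2 + 5 = 7)
C = -1 (C = 7 + 2*(-4) = 7 - 8 = -1)
M(n) = -1/3 + n/3 (M(n) = (n - 1)/3 = (-1 + n)/3 = -1/3 + n/3)
w(-62, 22) - M(-38) = -62/22 - (-1/3 + (1/3)*(-38)) = -62*1/22 - (-1/3 - 38/3) = -31/11 - 1*(-13) = -31/11 + 13 = 112/11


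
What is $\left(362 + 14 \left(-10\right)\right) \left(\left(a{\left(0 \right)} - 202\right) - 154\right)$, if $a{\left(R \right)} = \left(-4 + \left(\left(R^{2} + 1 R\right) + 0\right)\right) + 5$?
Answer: $-78810$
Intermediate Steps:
$a{\left(R \right)} = 1 + R + R^{2}$ ($a{\left(R \right)} = \left(-4 + \left(\left(R^{2} + R\right) + 0\right)\right) + 5 = \left(-4 + \left(\left(R + R^{2}\right) + 0\right)\right) + 5 = \left(-4 + \left(R + R^{2}\right)\right) + 5 = \left(-4 + R + R^{2}\right) + 5 = 1 + R + R^{2}$)
$\left(362 + 14 \left(-10\right)\right) \left(\left(a{\left(0 \right)} - 202\right) - 154\right) = \left(362 + 14 \left(-10\right)\right) \left(\left(\left(1 + 0 + 0^{2}\right) - 202\right) - 154\right) = \left(362 - 140\right) \left(\left(\left(1 + 0 + 0\right) - 202\right) - 154\right) = 222 \left(\left(1 - 202\right) - 154\right) = 222 \left(-201 - 154\right) = 222 \left(-355\right) = -78810$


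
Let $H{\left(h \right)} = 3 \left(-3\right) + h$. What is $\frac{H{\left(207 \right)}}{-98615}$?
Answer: $- \frac{18}{8965} \approx -0.0020078$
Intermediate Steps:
$H{\left(h \right)} = -9 + h$
$\frac{H{\left(207 \right)}}{-98615} = \frac{-9 + 207}{-98615} = 198 \left(- \frac{1}{98615}\right) = - \frac{18}{8965}$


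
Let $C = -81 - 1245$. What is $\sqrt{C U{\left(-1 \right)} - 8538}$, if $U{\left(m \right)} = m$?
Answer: $2 i \sqrt{1803} \approx 84.923 i$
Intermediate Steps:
$C = -1326$ ($C = -81 - 1245 = -1326$)
$\sqrt{C U{\left(-1 \right)} - 8538} = \sqrt{\left(-1326\right) \left(-1\right) - 8538} = \sqrt{1326 - 8538} = \sqrt{-7212} = 2 i \sqrt{1803}$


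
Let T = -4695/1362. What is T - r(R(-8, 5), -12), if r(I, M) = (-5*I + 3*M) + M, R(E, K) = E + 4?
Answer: 11147/454 ≈ 24.553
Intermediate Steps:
R(E, K) = 4 + E
T = -1565/454 (T = -4695*1/1362 = -1565/454 ≈ -3.4471)
r(I, M) = -5*I + 4*M
T - r(R(-8, 5), -12) = -1565/454 - (-5*(4 - 8) + 4*(-12)) = -1565/454 - (-5*(-4) - 48) = -1565/454 - (20 - 48) = -1565/454 - 1*(-28) = -1565/454 + 28 = 11147/454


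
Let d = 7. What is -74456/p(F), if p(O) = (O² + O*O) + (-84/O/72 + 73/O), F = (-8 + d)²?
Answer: -446736/443 ≈ -1008.4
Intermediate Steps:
F = 1 (F = (-8 + 7)² = (-1)² = 1)
p(O) = 2*O² + 431/(6*O) (p(O) = (O² + O²) + (-84/O*(1/72) + 73/O) = 2*O² + (-7/(6*O) + 73/O) = 2*O² + 431/(6*O))
-74456/p(F) = -74456*6/(431 + 12*1³) = -74456*6/(431 + 12*1) = -74456*6/(431 + 12) = -74456/((⅙)*1*443) = -74456/443/6 = -74456*6/443 = -446736/443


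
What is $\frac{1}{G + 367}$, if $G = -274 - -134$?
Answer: $\frac{1}{227} \approx 0.0044053$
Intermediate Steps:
$G = -140$ ($G = -274 + 134 = -140$)
$\frac{1}{G + 367} = \frac{1}{-140 + 367} = \frac{1}{227}$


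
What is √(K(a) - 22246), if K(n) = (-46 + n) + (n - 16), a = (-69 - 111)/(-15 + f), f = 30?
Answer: 2*I*√5583 ≈ 149.44*I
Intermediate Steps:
a = -12 (a = (-69 - 111)/(-15 + 30) = -180/15 = -180*1/15 = -12)
K(n) = -62 + 2*n (K(n) = (-46 + n) + (-16 + n) = -62 + 2*n)
√(K(a) - 22246) = √((-62 + 2*(-12)) - 22246) = √((-62 - 24) - 22246) = √(-86 - 22246) = √(-22332) = 2*I*√5583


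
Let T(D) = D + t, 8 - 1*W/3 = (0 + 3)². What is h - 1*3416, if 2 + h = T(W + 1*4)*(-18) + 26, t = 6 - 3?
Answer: -3464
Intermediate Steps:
t = 3
W = -3 (W = 24 - 3*(0 + 3)² = 24 - 3*3² = 24 - 3*9 = 24 - 27 = -3)
T(D) = 3 + D (T(D) = D + 3 = 3 + D)
h = -48 (h = -2 + ((3 + (-3 + 1*4))*(-18) + 26) = -2 + ((3 + (-3 + 4))*(-18) + 26) = -2 + ((3 + 1)*(-18) + 26) = -2 + (4*(-18) + 26) = -2 + (-72 + 26) = -2 - 46 = -48)
h - 1*3416 = -48 - 1*3416 = -48 - 3416 = -3464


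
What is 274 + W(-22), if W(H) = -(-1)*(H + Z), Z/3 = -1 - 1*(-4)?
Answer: 261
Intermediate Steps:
Z = 9 (Z = 3*(-1 - 1*(-4)) = 3*(-1 + 4) = 3*3 = 9)
W(H) = 9 + H (W(H) = -(-1)*(H + 9) = -(-1)*(9 + H) = -(-9 - H) = 9 + H)
274 + W(-22) = 274 + (9 - 22) = 274 - 13 = 261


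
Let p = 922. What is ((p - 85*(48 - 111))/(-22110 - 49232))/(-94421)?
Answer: 6277/6736182982 ≈ 9.3183e-7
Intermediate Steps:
((p - 85*(48 - 111))/(-22110 - 49232))/(-94421) = ((922 - 85*(48 - 111))/(-22110 - 49232))/(-94421) = ((922 - 85*(-63))/(-71342))*(-1/94421) = ((922 + 5355)*(-1/71342))*(-1/94421) = (6277*(-1/71342))*(-1/94421) = -6277/71342*(-1/94421) = 6277/6736182982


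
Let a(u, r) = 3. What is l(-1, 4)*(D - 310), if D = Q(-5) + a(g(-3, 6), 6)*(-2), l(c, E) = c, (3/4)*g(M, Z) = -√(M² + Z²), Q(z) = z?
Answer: 321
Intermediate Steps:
g(M, Z) = -4*√(M² + Z²)/3 (g(M, Z) = 4*(-√(M² + Z²))/3 = -4*√(M² + Z²)/3)
D = -11 (D = -5 + 3*(-2) = -5 - 6 = -11)
l(-1, 4)*(D - 310) = -(-11 - 310) = -1*(-321) = 321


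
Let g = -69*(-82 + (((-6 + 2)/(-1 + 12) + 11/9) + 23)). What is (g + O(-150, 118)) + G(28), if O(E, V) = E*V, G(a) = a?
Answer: -450788/33 ≈ -13660.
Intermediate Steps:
g = 132388/33 (g = -69*(-82 + ((-4/11 + 11*(1/9)) + 23)) = -69*(-82 + ((-4*1/11 + 11/9) + 23)) = -69*(-82 + ((-4/11 + 11/9) + 23)) = -69*(-82 + (85/99 + 23)) = -69*(-82 + 2362/99) = -69*(-5756/99) = 132388/33 ≈ 4011.8)
(g + O(-150, 118)) + G(28) = (132388/33 - 150*118) + 28 = (132388/33 - 17700) + 28 = -451712/33 + 28 = -450788/33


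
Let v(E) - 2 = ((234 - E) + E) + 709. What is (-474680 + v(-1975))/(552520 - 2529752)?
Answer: 473735/1977232 ≈ 0.23959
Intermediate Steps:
v(E) = 945 (v(E) = 2 + (((234 - E) + E) + 709) = 2 + (234 + 709) = 2 + 943 = 945)
(-474680 + v(-1975))/(552520 - 2529752) = (-474680 + 945)/(552520 - 2529752) = -473735/(-1977232) = -473735*(-1/1977232) = 473735/1977232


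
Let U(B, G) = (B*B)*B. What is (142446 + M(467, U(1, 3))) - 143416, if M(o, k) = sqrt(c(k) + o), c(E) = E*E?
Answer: -970 + 6*sqrt(13) ≈ -948.37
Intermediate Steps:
U(B, G) = B**3 (U(B, G) = B**2*B = B**3)
c(E) = E**2
M(o, k) = sqrt(o + k**2) (M(o, k) = sqrt(k**2 + o) = sqrt(o + k**2))
(142446 + M(467, U(1, 3))) - 143416 = (142446 + sqrt(467 + (1**3)**2)) - 143416 = (142446 + sqrt(467 + 1**2)) - 143416 = (142446 + sqrt(467 + 1)) - 143416 = (142446 + sqrt(468)) - 143416 = (142446 + 6*sqrt(13)) - 143416 = -970 + 6*sqrt(13)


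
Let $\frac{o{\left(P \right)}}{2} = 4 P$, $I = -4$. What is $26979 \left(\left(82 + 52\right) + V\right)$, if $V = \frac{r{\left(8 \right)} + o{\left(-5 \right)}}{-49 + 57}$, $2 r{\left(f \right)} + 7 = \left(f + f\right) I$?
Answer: $\frac{53769147}{16} \approx 3.3606 \cdot 10^{6}$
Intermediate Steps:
$o{\left(P \right)} = 8 P$ ($o{\left(P \right)} = 2 \cdot 4 P = 8 P$)
$r{\left(f \right)} = - \frac{7}{2} - 4 f$ ($r{\left(f \right)} = - \frac{7}{2} + \frac{\left(f + f\right) \left(-4\right)}{2} = - \frac{7}{2} + \frac{2 f \left(-4\right)}{2} = - \frac{7}{2} + \frac{\left(-8\right) f}{2} = - \frac{7}{2} - 4 f$)
$V = - \frac{151}{16}$ ($V = \frac{\left(- \frac{7}{2} - 32\right) + 8 \left(-5\right)}{-49 + 57} = \frac{\left(- \frac{7}{2} - 32\right) - 40}{8} = \left(- \frac{71}{2} - 40\right) \frac{1}{8} = \left(- \frac{151}{2}\right) \frac{1}{8} = - \frac{151}{16} \approx -9.4375$)
$26979 \left(\left(82 + 52\right) + V\right) = 26979 \left(\left(82 + 52\right) - \frac{151}{16}\right) = 26979 \left(134 - \frac{151}{16}\right) = 26979 \cdot \frac{1993}{16} = \frac{53769147}{16}$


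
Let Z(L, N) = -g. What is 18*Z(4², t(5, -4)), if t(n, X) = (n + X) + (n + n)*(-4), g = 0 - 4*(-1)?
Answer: -72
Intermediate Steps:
g = 4 (g = 0 + 4 = 4)
t(n, X) = X - 7*n (t(n, X) = (X + n) + (2*n)*(-4) = (X + n) - 8*n = X - 7*n)
Z(L, N) = -4 (Z(L, N) = -1*4 = -4)
18*Z(4², t(5, -4)) = 18*(-4) = -72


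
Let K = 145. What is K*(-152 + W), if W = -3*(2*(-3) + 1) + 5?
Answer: -19140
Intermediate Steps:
W = 20 (W = -3*(-6 + 1) + 5 = -3*(-5) + 5 = 15 + 5 = 20)
K*(-152 + W) = 145*(-152 + 20) = 145*(-132) = -19140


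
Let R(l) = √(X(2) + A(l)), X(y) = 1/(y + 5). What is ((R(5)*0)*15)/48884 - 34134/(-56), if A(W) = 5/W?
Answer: 17067/28 ≈ 609.54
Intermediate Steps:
X(y) = 1/(5 + y)
R(l) = √(⅐ + 5/l) (R(l) = √(1/(5 + 2) + 5/l) = √(1/7 + 5/l) = √(⅐ + 5/l))
((R(5)*0)*15)/48884 - 34134/(-56) = (((√7*√((35 + 5)/5)/7)*0)*15)/48884 - 34134/(-56) = (((√7*√((⅕)*40)/7)*0)*15)*(1/48884) - 34134*(-1/56) = (((√7*√8/7)*0)*15)*(1/48884) + 17067/28 = (((√7*(2*√2)/7)*0)*15)*(1/48884) + 17067/28 = (((2*√14/7)*0)*15)*(1/48884) + 17067/28 = (0*15)*(1/48884) + 17067/28 = 0*(1/48884) + 17067/28 = 0 + 17067/28 = 17067/28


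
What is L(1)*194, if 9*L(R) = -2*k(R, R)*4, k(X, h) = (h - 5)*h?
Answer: 6208/9 ≈ 689.78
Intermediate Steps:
k(X, h) = h*(-5 + h) (k(X, h) = (-5 + h)*h = h*(-5 + h))
L(R) = -8*R*(-5 + R)/9 (L(R) = (-2*R*(-5 + R)*4)/9 = (-8*R*(-5 + R))/9 = -8*R*(-5 + R)/9)
L(1)*194 = ((8/9)*1*(5 - 1*1))*194 = ((8/9)*1*(5 - 1))*194 = ((8/9)*1*4)*194 = (32/9)*194 = 6208/9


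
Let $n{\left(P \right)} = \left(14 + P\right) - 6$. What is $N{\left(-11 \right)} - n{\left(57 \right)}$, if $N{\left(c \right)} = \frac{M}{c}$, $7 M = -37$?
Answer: $- \frac{4968}{77} \approx -64.52$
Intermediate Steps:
$M = - \frac{37}{7}$ ($M = \frac{1}{7} \left(-37\right) = - \frac{37}{7} \approx -5.2857$)
$N{\left(c \right)} = - \frac{37}{7 c}$
$n{\left(P \right)} = 8 + P$
$N{\left(-11 \right)} - n{\left(57 \right)} = - \frac{37}{7 \left(-11\right)} - \left(8 + 57\right) = \left(- \frac{37}{7}\right) \left(- \frac{1}{11}\right) - 65 = \frac{37}{77} - 65 = - \frac{4968}{77}$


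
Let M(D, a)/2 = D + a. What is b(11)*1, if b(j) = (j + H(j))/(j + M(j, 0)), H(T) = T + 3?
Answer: 25/33 ≈ 0.75758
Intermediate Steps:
M(D, a) = 2*D + 2*a (M(D, a) = 2*(D + a) = 2*D + 2*a)
H(T) = 3 + T
b(j) = (3 + 2*j)/(3*j) (b(j) = (j + (3 + j))/(j + (2*j + 2*0)) = (3 + 2*j)/(j + (2*j + 0)) = (3 + 2*j)/(j + 2*j) = (3 + 2*j)/((3*j)) = (3 + 2*j)*(1/(3*j)) = (3 + 2*j)/(3*j))
b(11)*1 = (⅔ + 1/11)*1 = (25/33)*1 = 25/33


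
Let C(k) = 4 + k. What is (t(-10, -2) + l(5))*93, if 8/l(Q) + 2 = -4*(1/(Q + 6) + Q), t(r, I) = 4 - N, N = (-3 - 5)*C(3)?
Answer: 227416/41 ≈ 5546.7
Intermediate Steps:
N = -56 (N = (-3 - 5)*(4 + 3) = -8*7 = -56)
t(r, I) = 60 (t(r, I) = 4 - 1*(-56) = 4 + 56 = 60)
l(Q) = 8/(-2 - 4*Q - 4/(6 + Q)) (l(Q) = 8/(-2 - 4*(1/(Q + 6) + Q)) = 8/(-2 - 4*(1/(6 + Q) + Q)) = 8/(-2 - 4*(Q + 1/(6 + Q))) = 8/(-2 + (-4*Q - 4/(6 + Q))) = 8/(-2 - 4*Q - 4/(6 + Q)))
(t(-10, -2) + l(5))*93 = (60 + 4*(-6 - 1*5)/(8 + 2*5² + 13*5))*93 = (60 + 4*(-6 - 5)/(8 + 2*25 + 65))*93 = (60 + 4*(-11)/(8 + 50 + 65))*93 = (60 + 4*(-11)/123)*93 = (60 + 4*(1/123)*(-11))*93 = (60 - 44/123)*93 = (7336/123)*93 = 227416/41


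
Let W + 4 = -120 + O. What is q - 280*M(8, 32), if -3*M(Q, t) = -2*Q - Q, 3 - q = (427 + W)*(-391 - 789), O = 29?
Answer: 389523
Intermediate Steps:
W = -95 (W = -4 + (-120 + 29) = -4 - 91 = -95)
q = 391763 (q = 3 - (427 - 95)*(-391 - 789) = 3 - 332*(-1180) = 3 - 1*(-391760) = 3 + 391760 = 391763)
M(Q, t) = Q (M(Q, t) = -(-2*Q - Q)/3 = -(-1)*Q = Q)
q - 280*M(8, 32) = 391763 - 280*8 = 391763 - 2240 = 389523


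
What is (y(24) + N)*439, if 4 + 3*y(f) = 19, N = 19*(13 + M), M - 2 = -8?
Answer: 60582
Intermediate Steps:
M = -6 (M = 2 - 8 = -6)
N = 133 (N = 19*(13 - 6) = 19*7 = 133)
y(f) = 5 (y(f) = -4/3 + (⅓)*19 = -4/3 + 19/3 = 5)
(y(24) + N)*439 = (5 + 133)*439 = 138*439 = 60582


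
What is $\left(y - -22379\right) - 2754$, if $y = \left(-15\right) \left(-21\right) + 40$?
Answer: $19980$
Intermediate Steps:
$y = 355$ ($y = 315 + 40 = 355$)
$\left(y - -22379\right) - 2754 = \left(355 - -22379\right) - 2754 = \left(355 + 22379\right) - 2754 = 22734 - 2754 = 19980$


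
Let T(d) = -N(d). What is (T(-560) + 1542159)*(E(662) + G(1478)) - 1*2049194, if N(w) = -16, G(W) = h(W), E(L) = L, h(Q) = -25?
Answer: 980316281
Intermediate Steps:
G(W) = -25
T(d) = 16 (T(d) = -1*(-16) = 16)
(T(-560) + 1542159)*(E(662) + G(1478)) - 1*2049194 = (16 + 1542159)*(662 - 25) - 1*2049194 = 1542175*637 - 2049194 = 982365475 - 2049194 = 980316281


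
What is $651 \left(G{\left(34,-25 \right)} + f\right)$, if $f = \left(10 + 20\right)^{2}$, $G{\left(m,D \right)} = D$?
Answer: $569625$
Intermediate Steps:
$f = 900$ ($f = 30^{2} = 900$)
$651 \left(G{\left(34,-25 \right)} + f\right) = 651 \left(-25 + 900\right) = 651 \cdot 875 = 569625$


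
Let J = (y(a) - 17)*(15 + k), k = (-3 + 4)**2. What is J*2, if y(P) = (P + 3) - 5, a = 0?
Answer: -608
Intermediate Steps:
k = 1 (k = 1**2 = 1)
y(P) = -2 + P (y(P) = (3 + P) - 5 = -2 + P)
J = -304 (J = ((-2 + 0) - 17)*(15 + 1) = (-2 - 17)*16 = -19*16 = -304)
J*2 = -304*2 = -608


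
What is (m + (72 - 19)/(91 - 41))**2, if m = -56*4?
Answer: 124255609/2500 ≈ 49702.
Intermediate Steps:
m = -224
(m + (72 - 19)/(91 - 41))**2 = (-224 + (72 - 19)/(91 - 41))**2 = (-224 + 53/50)**2 = (-11147/50)**2 = 124255609/2500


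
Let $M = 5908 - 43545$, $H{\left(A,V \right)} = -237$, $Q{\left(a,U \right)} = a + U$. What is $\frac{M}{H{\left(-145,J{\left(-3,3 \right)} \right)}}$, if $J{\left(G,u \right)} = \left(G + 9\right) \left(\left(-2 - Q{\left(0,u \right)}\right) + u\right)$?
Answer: $\frac{37637}{237} \approx 158.81$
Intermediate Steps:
$Q{\left(a,U \right)} = U + a$
$J{\left(G,u \right)} = -18 - 2 G$ ($J{\left(G,u \right)} = \left(G + 9\right) \left(\left(-2 - \left(u + 0\right)\right) + u\right) = \left(9 + G\right) \left(\left(-2 - u\right) + u\right) = \left(9 + G\right) \left(-2\right) = -18 - 2 G$)
$M = -37637$ ($M = 5908 - 43545 = -37637$)
$\frac{M}{H{\left(-145,J{\left(-3,3 \right)} \right)}} = - \frac{37637}{-237} = \left(-37637\right) \left(- \frac{1}{237}\right) = \frac{37637}{237}$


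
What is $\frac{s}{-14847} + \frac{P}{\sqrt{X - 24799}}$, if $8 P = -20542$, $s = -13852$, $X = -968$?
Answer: $\frac{13852}{14847} + \frac{10271 i \sqrt{2863}}{34356} \approx 0.93298 + 15.996 i$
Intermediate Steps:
$P = - \frac{10271}{4}$ ($P = \frac{1}{8} \left(-20542\right) = - \frac{10271}{4} \approx -2567.8$)
$\frac{s}{-14847} + \frac{P}{\sqrt{X - 24799}} = - \frac{13852}{-14847} - \frac{10271}{4 \sqrt{-968 - 24799}} = \left(-13852\right) \left(- \frac{1}{14847}\right) - \frac{10271}{4 \sqrt{-25767}} = \frac{13852}{14847} - \frac{10271}{4 \cdot 3 i \sqrt{2863}} = \frac{13852}{14847} - \frac{10271 \left(- \frac{i \sqrt{2863}}{8589}\right)}{4} = \frac{13852}{14847} + \frac{10271 i \sqrt{2863}}{34356}$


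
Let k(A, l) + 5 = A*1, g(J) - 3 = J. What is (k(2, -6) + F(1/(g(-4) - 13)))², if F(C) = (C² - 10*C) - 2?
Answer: 703921/38416 ≈ 18.324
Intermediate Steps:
g(J) = 3 + J
k(A, l) = -5 + A (k(A, l) = -5 + A*1 = -5 + A)
F(C) = -2 + C² - 10*C
(k(2, -6) + F(1/(g(-4) - 13)))² = ((-5 + 2) + (-2 + (1/((3 - 4) - 13))² - 10/((3 - 4) - 13)))² = (-3 + (-2 + (1/(-1 - 13))² - 10/(-1 - 13)))² = (-3 + (-2 + (1/(-14))² - 10/(-14)))² = (-3 + (-2 + (-1/14)² - 10*(-1/14)))² = (-3 + (-2 + 1/196 + 5/7))² = (-3 - 251/196)² = (-839/196)² = 703921/38416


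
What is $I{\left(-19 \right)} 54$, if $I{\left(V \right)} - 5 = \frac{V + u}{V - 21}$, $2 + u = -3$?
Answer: $\frac{1512}{5} \approx 302.4$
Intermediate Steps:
$u = -5$ ($u = -2 - 3 = -5$)
$I{\left(V \right)} = 5 + \frac{-5 + V}{-21 + V}$ ($I{\left(V \right)} = 5 + \frac{V - 5}{V - 21} = 5 + \frac{-5 + V}{-21 + V}$)
$I{\left(-19 \right)} 54 = \frac{2 \left(-55 + 3 \left(-19\right)\right)}{-21 - 19} \cdot 54 = \frac{2 \left(-55 - 57\right)}{-40} \cdot 54 = 2 \left(- \frac{1}{40}\right) \left(-112\right) 54 = \frac{28}{5} \cdot 54 = \frac{1512}{5}$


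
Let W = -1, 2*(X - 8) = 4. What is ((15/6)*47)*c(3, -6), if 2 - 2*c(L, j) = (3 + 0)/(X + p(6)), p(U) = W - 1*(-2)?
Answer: 4465/44 ≈ 101.48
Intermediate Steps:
X = 10 (X = 8 + (½)*4 = 8 + 2 = 10)
p(U) = 1 (p(U) = -1 - 1*(-2) = -1 + 2 = 1)
c(L, j) = 19/22 (c(L, j) = 1 - (3 + 0)/(2*(10 + 1)) = 1 - 3/(2*11) = 1 - ½*3/11 = 1 - 3/22 = 19/22)
((15/6)*47)*c(3, -6) = ((15/6)*47)*(19/22) = ((15*(⅙))*47)*(19/22) = ((5/2)*47)*(19/22) = (235/2)*(19/22) = 4465/44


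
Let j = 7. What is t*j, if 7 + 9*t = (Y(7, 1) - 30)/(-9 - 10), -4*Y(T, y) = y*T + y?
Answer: -707/171 ≈ -4.1345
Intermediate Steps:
Y(T, y) = -y/4 - T*y/4 (Y(T, y) = -(y*T + y)/4 = -(T*y + y)/4 = -(y + T*y)/4 = -y/4 - T*y/4)
t = -101/171 (t = -7/9 + ((-¼*1*(1 + 7) - 30)/(-9 - 10))/9 = -7/9 + ((-¼*1*8 - 30)/(-19))/9 = -7/9 + ((-2 - 30)*(-1/19))/9 = -7/9 + (-32*(-1/19))/9 = -7/9 + (⅑)*(32/19) = -7/9 + 32/171 = -101/171 ≈ -0.59064)
t*j = -101/171*7 = -707/171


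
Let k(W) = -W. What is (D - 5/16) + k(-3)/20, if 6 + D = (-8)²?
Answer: 4627/80 ≈ 57.838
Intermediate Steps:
D = 58 (D = -6 + (-8)² = -6 + 64 = 58)
(D - 5/16) + k(-3)/20 = (58 - 5/16) + (-1*(-3))/20 = (58 - 5/16) + (1/20)*3 = (58 - 1*5/16) + 3/20 = (58 - 5/16) + 3/20 = 923/16 + 3/20 = 4627/80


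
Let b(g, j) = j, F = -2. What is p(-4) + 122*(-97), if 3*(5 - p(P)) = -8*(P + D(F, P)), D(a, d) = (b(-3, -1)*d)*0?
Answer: -35519/3 ≈ -11840.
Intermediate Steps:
D(a, d) = 0 (D(a, d) = -d*0 = 0)
p(P) = 5 + 8*P/3 (p(P) = 5 - (-8)*(P + 0)/3 = 5 - (-8)*P/3 = 5 + 8*P/3)
p(-4) + 122*(-97) = (5 + (8/3)*(-4)) + 122*(-97) = (5 - 32/3) - 11834 = -17/3 - 11834 = -35519/3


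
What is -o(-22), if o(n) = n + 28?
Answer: -6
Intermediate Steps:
o(n) = 28 + n
-o(-22) = -(28 - 22) = -1*6 = -6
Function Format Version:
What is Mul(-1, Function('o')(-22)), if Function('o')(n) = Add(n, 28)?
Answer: -6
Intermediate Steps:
Function('o')(n) = Add(28, n)
Mul(-1, Function('o')(-22)) = Mul(-1, Add(28, -22)) = Mul(-1, 6) = -6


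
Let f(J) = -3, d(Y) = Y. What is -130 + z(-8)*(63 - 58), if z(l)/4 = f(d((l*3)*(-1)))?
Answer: -190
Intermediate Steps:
z(l) = -12 (z(l) = 4*(-3) = -12)
-130 + z(-8)*(63 - 58) = -130 - 12*(63 - 58) = -130 - 12*5 = -130 - 60 = -190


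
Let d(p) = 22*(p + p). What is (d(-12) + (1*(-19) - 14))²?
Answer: 314721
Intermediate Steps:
d(p) = 44*p (d(p) = 22*(2*p) = 44*p)
(d(-12) + (1*(-19) - 14))² = (44*(-12) + (1*(-19) - 14))² = (-528 + (-19 - 14))² = (-528 - 33)² = (-561)² = 314721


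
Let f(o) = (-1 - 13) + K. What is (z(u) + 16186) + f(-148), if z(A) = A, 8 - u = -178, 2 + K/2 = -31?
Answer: 16292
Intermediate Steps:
K = -66 (K = -4 + 2*(-31) = -4 - 62 = -66)
u = 186 (u = 8 - 1*(-178) = 8 + 178 = 186)
f(o) = -80 (f(o) = (-1 - 13) - 66 = -14 - 66 = -80)
(z(u) + 16186) + f(-148) = (186 + 16186) - 80 = 16372 - 80 = 16292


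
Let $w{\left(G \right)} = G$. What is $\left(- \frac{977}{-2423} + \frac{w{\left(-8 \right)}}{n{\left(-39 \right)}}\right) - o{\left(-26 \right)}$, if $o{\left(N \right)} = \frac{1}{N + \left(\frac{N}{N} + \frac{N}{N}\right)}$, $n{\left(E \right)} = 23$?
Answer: $\frac{129817}{1337496} \approx 0.09706$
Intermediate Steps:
$o{\left(N \right)} = \frac{1}{2 + N}$ ($o{\left(N \right)} = \frac{1}{N + \left(1 + 1\right)} = \frac{1}{N + 2} = \frac{1}{2 + N}$)
$\left(- \frac{977}{-2423} + \frac{w{\left(-8 \right)}}{n{\left(-39 \right)}}\right) - o{\left(-26 \right)} = \left(- \frac{977}{-2423} - \frac{8}{23}\right) - \frac{1}{2 - 26} = \left(\left(-977\right) \left(- \frac{1}{2423}\right) - \frac{8}{23}\right) - \frac{1}{-24} = \left(\frac{977}{2423} - \frac{8}{23}\right) - - \frac{1}{24} = \frac{3087}{55729} + \frac{1}{24} = \frac{129817}{1337496}$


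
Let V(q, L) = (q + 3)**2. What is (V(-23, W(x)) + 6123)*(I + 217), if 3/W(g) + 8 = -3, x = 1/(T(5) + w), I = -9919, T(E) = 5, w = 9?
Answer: -63286146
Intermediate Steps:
x = 1/14 (x = 1/(5 + 9) = 1/14 ≈ 0.071429)
W(g) = -3/11 (W(g) = 3/(-8 - 3) = 3/(-11) = 3*(-1/11) = -3/11)
V(q, L) = (3 + q)**2
(V(-23, W(x)) + 6123)*(I + 217) = ((3 - 23)**2 + 6123)*(-9919 + 217) = ((-20)**2 + 6123)*(-9702) = (400 + 6123)*(-9702) = 6523*(-9702) = -63286146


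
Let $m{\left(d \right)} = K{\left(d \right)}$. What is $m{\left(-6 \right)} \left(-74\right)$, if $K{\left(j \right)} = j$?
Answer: $444$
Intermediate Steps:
$m{\left(d \right)} = d$
$m{\left(-6 \right)} \left(-74\right) = \left(-6\right) \left(-74\right) = 444$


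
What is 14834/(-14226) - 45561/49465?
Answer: -690957298/351844545 ≈ -1.9638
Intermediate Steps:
14834/(-14226) - 45561/49465 = 14834*(-1/14226) - 45561*1/49465 = -7417/7113 - 45561/49465 = -690957298/351844545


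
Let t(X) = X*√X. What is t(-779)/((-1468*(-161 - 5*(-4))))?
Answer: -779*I*√779/206988 ≈ -0.10504*I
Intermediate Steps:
t(X) = X^(3/2)
t(-779)/((-1468*(-161 - 5*(-4)))) = (-779)^(3/2)/((-1468*(-161 - 5*(-4)))) = (-779*I*√779)/((-1468*(-161 + 20))) = (-779*I*√779)/((-1468*(-141))) = -779*I*√779/206988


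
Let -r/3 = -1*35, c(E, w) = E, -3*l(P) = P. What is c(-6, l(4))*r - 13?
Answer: -643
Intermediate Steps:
l(P) = -P/3
r = 105 (r = -(-3)*35 = -3*(-35) = 105)
c(-6, l(4))*r - 13 = -6*105 - 13 = -630 - 13 = -643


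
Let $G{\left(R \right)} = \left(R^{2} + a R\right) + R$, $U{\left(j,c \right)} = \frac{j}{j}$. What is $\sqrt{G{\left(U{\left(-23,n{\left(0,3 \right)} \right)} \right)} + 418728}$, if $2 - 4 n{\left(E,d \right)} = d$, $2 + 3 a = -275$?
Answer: $\frac{\sqrt{3767739}}{3} \approx 647.02$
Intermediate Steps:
$a = - \frac{277}{3}$ ($a = - \frac{2}{3} + \frac{1}{3} \left(-275\right) = - \frac{2}{3} - \frac{275}{3} = - \frac{277}{3} \approx -92.333$)
$n{\left(E,d \right)} = \frac{1}{2} - \frac{d}{4}$
$U{\left(j,c \right)} = 1$
$G{\left(R \right)} = R^{2} - \frac{274 R}{3}$ ($G{\left(R \right)} = \left(R^{2} - \frac{277 R}{3}\right) + R = R^{2} - \frac{274 R}{3}$)
$\sqrt{G{\left(U{\left(-23,n{\left(0,3 \right)} \right)} \right)} + 418728} = \sqrt{\frac{1}{3} \cdot 1 \left(-274 + 3 \cdot 1\right) + 418728} = \sqrt{\frac{1}{3} \cdot 1 \left(-274 + 3\right) + 418728} = \sqrt{\frac{1}{3} \cdot 1 \left(-271\right) + 418728} = \sqrt{- \frac{271}{3} + 418728} = \sqrt{\frac{1255913}{3}} = \frac{\sqrt{3767739}}{3}$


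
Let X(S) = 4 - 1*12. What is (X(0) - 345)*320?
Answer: -112960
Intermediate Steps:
X(S) = -8 (X(S) = 4 - 12 = -8)
(X(0) - 345)*320 = (-8 - 345)*320 = -353*320 = -112960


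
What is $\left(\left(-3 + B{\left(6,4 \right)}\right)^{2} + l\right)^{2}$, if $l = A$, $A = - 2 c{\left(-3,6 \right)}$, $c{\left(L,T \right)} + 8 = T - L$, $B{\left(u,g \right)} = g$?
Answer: $1$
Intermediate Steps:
$c{\left(L,T \right)} = -8 + T - L$ ($c{\left(L,T \right)} = -8 - \left(L - T\right) = -8 + T - L$)
$A = -2$ ($A = - 2 \left(-8 + 6 - -3\right) = - 2 \left(-8 + 6 + 3\right) = \left(-2\right) 1 = -2$)
$l = -2$
$\left(\left(-3 + B{\left(6,4 \right)}\right)^{2} + l\right)^{2} = \left(\left(-3 + 4\right)^{2} - 2\right)^{2} = \left(1^{2} - 2\right)^{2} = \left(1 - 2\right)^{2} = \left(-1\right)^{2} = 1$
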